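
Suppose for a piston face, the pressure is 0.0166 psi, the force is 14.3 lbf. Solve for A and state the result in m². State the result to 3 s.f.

0.556 m²

Rearranging P = F/A for A: A = F/P.
P = 0.0166 psi = 114.5 Pa; F = 14.3 lbf = 63.61 N.
A = 0.5558 m²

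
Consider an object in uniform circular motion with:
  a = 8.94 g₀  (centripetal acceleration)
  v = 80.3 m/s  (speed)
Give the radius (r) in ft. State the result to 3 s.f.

Solving a = v²/r for r: r = v²/a.
a = 8.94 g₀ = 87.67 m/s²; v = 80.3 m/s.
r = 73.55 m
73.55 m × (1 ft / 0.3048 m) = 241.3 ft

241 ft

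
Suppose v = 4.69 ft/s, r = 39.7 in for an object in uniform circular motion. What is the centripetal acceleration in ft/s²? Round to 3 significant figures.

Directly: a = v²/r.
v = 4.69 ft/s = 1.430 m/s; r = 39.7 in = 1.008 m.
a = 2.027 m/s²
2.027 m/s² × (1 ft/s² / 0.3048 m/s²) = 6.649 ft/s²

6.65 ft/s²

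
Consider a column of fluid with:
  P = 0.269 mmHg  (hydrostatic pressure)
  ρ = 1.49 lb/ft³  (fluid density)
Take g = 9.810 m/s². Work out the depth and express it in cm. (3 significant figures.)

15.3 cm

Rearranging: h = P/(ρ·g).
P = 0.269 mmHg = 35.86 Pa; ρ = 1.49 lb/ft³ = 23.87 kg/m³; g = 9.810 m/s².
h = 0.1532 m
0.1532 m × (1 cm / 0.01000 m) = 15.32 cm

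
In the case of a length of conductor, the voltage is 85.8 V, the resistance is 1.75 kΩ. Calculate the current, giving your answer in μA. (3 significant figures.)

Rearranging V = I·R for I: I = V/R.
V = 85.8 V; R = 1.75 kΩ = 1750 Ω.
I = 0.04903 A
0.04903 A × (1 μA / 1.000×10^-6 A) = 49029 μA

49000 μA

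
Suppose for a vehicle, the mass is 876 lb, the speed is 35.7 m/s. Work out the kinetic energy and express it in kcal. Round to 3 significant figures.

60.5 kcal

KE is given directly by: KE = ½mv².
m = 876 lb = 397.3 kg; v = 35.7 m/s.
KE = 2.532×10^5 J  (the unit combination reduces to kg·m²/s² = J)
2.532×10^5 J × (1 kcal / 4184 J) = 60.52 kcal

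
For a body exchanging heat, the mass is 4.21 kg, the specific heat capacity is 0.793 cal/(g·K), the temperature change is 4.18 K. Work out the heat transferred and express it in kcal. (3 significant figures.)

14.0 kcal

Q is given directly by: Q = mcΔT.
m = 4.21 kg; c = 0.793 cal/(g·K) = 3318 J/(kg·K); ΔT = 4.18 K.
Q = 58388 J  (the unit combination reduces to kg·m²/s² = J)
58388 J × (1 kcal / 4184 J) = 13.96 kcal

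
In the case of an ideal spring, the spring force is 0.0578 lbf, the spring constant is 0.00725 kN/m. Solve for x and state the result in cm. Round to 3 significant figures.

3.55 cm

From Hooke's law: x = F/k.
F = 0.0578 lbf = 0.2571 N; k = 0.00725 kN/m = 7.250 N/m.
x = 0.03546 m
0.03546 m × (1 cm / 0.01000 m) = 3.546 cm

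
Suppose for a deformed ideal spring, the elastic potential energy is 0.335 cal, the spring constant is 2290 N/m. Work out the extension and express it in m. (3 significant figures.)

0.0350 m

Rearranging U = ½k·x² for x: x = √(2U/k).
U = 0.335 cal = 1.402 J; k = 2290 N/m.
x = 0.03499 m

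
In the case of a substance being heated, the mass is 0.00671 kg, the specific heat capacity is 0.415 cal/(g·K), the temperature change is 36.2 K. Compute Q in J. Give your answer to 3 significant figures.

422 J

Q is given directly by: Q = mcΔT.
m = 0.00671 kg; c = 0.415 cal/(g·K) = 1736 J/(kg·K); ΔT = 36.2 K.
Q = 421.8 J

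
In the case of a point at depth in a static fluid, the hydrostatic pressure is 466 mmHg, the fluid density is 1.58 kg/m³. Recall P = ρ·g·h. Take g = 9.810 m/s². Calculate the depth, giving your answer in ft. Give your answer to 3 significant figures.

13200 ft

Rearranging P = ρ·g·h for h: h = P/(ρ·g).
P = 466 mmHg = 62128 Pa; ρ = 1.58 kg/m³; g = 9.810 m/s².
h = 4008 m
4008 m × (1 ft / 0.3048 m) = 13151 ft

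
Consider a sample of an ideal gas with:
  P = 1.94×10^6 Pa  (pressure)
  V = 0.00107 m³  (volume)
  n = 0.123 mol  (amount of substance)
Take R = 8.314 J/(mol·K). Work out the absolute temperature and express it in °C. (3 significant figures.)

1760 °C

Solving PV = nRT for T: T = PV/(nR).
P = 1.94×10^6 Pa; V = 0.00107 m³; n = 0.123 mol; R = 8.314 J/(mol·K).
T = 2030 K
2030 K − 273.15 = 1757 °C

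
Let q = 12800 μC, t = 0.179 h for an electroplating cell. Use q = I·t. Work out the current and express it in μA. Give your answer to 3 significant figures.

Solving q = I·t for I: I = q/t.
q = 12800 μC = 0.01280 C; t = 0.179 h = 644.4 s.
I = 1.986×10^-5 A
1.986×10^-5 A × (1 μA / 1.000×10^-6 A) = 19.86 μA

19.9 μA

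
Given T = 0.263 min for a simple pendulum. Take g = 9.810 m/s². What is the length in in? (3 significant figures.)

2440 in

Rearranging T = 2π√(L/g) for L: L = g·(T/2π)².
T = 0.263 min = 15.78 s; g = 9.810 m/s².
L = 61.88 m
61.88 m × (1 in / 0.02540 m) = 2436 in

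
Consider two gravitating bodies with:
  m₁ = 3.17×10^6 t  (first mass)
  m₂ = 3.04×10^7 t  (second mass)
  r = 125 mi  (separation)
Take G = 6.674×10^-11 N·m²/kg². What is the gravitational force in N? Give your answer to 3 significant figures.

0.159 N

From Newton's law of gravitation: F = Gm₁m₂/r².
m₁ = 3.17×10^6 t = 3.170×10^9 kg; m₂ = 3.04×10^7 t = 3.040×10^10 kg; r = 125 mi = 2.012×10^5 m; G = 6.674×10^-11 N·m²/kg².
F = 0.1589 N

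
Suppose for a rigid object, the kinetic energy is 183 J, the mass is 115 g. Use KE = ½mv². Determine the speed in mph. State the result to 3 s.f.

126 mph

Solving KE = ½mv² for v: v = √(2·KE/m).
KE = 183 J; m = 115 g = 0.1150 kg.
v = 56.41 m/s
56.41 m/s × (1 mph / 0.4470 m/s) = 126.2 mph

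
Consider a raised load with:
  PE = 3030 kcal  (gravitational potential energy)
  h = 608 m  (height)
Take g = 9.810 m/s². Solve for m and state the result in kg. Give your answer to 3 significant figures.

2130 kg

Rearranging: m = PE/(g·h).
PE = 3030 kcal = 1.268×10^7 J; h = 608 m; g = 9.810 m/s².
m = 2126 kg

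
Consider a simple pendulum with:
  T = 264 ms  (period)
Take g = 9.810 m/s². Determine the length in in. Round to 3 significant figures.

0.682 in

Rearranging T = 2π√(L/g) for L: L = g·(T/2π)².
T = 264 ms = 0.2640 s; g = 9.810 m/s².
L = 0.01732 m
0.01732 m × (1 in / 0.02540 m) = 0.6818 in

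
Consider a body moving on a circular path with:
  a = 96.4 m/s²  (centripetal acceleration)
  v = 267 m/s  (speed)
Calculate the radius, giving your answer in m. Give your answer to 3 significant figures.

Rearranging a = v²/r for r: r = v²/a.
a = 96.4 m/s²; v = 267 m/s.
r = 739.5 m

740 m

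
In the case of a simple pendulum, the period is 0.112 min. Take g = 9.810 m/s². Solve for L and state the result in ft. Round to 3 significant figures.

36.8 ft

Rearranging: L = g·(T/2π)².
T = 0.112 min = 6.720 s; g = 9.810 m/s².
L = 11.22 m
11.22 m × (1 ft / 0.3048 m) = 36.82 ft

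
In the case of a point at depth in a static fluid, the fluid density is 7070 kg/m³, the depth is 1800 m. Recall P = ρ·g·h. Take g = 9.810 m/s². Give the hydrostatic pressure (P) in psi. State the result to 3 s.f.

Directly: P = ρgh.
ρ = 7070 kg/m³; h = 1800 m; g = 9.810 m/s².
P = 1.248×10^8 Pa
1.248×10^8 Pa × (1 psi / 6895 Pa) = 18107 psi

18100 psi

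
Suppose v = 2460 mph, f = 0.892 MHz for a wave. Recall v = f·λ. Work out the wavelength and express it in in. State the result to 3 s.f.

0.0485 in

Rearranging v = f·λ for λ: λ = v/f.
v = 2460 mph = 1100 m/s; f = 0.892 MHz = 8.920×10^5 Hz.
λ = 0.001233 m
0.001233 m × (1 in / 0.02540 m) = 0.04854 in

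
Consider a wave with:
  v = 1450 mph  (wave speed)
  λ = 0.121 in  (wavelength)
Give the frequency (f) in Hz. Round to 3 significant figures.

Solving v = f·λ for f: f = v/λ.
v = 1450 mph = 648.2 m/s; λ = 0.121 in = 0.003073 m.
f = 2.109×10^5 Hz

2.11×10^5 Hz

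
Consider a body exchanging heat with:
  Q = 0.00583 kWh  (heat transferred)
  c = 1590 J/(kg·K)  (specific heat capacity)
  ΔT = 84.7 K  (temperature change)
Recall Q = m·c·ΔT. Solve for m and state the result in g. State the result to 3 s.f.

Rearranging Q = m·c·ΔT for m: m = Q/(c·ΔT).
Q = 0.00583 kWh = 20988 J; c = 1590 J/(kg·K); ΔT = 84.7 K.
m = 0.1558 kg
0.1558 kg × (1 g / 0.001000 kg) = 155.8 g

156 g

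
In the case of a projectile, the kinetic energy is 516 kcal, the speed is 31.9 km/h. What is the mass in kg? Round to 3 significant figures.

Rearranging KE = ½mv² for m: m = 2·KE/v².
KE = 516 kcal = 2.159×10^6 J; v = 31.9 km/h = 8.861 m/s.
m = 54991 kg

55000 kg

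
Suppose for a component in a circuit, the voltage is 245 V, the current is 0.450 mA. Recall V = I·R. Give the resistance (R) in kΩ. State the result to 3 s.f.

Rearranging V = I·R for R: R = V/I.
V = 245 V; I = 0.450 mA = 4.500×10^-4 A.
R = 5.444×10^5 Ω
5.444×10^5 Ω × (1 kΩ / 1000 Ω) = 544.4 kΩ

544 kΩ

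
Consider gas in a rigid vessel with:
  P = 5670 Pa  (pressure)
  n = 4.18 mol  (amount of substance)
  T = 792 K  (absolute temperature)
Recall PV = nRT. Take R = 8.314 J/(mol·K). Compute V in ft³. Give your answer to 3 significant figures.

171 ft³

From the ideal-gas law: V = nRT/P.
P = 5670 Pa; n = 4.18 mol; T = 792 K; R = 8.314 J/(mol·K).
V = 4.854 m³
4.854 m³ × (1 ft³ / 0.02832 m³) = 171.4 ft³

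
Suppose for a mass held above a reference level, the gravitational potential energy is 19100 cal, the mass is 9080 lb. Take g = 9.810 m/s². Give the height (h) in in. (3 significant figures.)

77.9 in

Rearranging PE = m·g·h for h: h = PE/(m·g).
PE = 19100 cal = 79914 J; m = 9080 lb = 4119 kg; g = 9.810 m/s².
h = 1.978 m
1.978 m × (1 in / 0.02540 m) = 77.87 in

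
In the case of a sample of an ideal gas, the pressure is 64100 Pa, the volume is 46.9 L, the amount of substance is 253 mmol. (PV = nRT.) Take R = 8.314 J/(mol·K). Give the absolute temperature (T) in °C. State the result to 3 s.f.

Rearranging: T = PV/(nR).
P = 64100 Pa; V = 46.9 L = 0.04690 m³; n = 253 mmol = 0.2530 mol; R = 8.314 J/(mol·K).
T = 1429 K
1429 K − 273.15 = 1156 °C

1160 °C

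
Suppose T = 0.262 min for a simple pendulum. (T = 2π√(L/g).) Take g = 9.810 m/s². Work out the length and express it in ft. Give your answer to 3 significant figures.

Solving T = 2π√(L/g) for L: L = g·(T/2π)².
T = 0.262 min = 15.72 s; g = 9.810 m/s².
L = 61.41 m
61.41 m × (1 ft / 0.3048 m) = 201.5 ft

201 ft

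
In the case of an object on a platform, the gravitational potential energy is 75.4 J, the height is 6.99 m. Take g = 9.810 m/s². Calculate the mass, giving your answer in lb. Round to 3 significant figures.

Rearranging PE = m·g·h for m: m = PE/(g·h).
PE = 75.4 J; h = 6.99 m; g = 9.810 m/s².
m = 1.100 kg
1.100 kg × (1 lb / 0.4536 kg) = 2.424 lb

2.42 lb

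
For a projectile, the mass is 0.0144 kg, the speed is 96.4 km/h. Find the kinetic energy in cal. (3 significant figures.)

1.23 cal

Directly: KE = ½mv².
m = 0.0144 kg; v = 96.4 km/h = 26.78 m/s.
KE = 5.163 J
5.163 J × (1 cal / 4.184 J) = 1.234 cal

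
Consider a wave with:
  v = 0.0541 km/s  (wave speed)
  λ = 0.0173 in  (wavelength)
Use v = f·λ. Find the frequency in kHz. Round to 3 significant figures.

Rearranging v = f·λ for f: f = v/λ.
v = 0.0541 km/s = 54.10 m/s; λ = 0.0173 in = 4.394×10^-4 m.
f = 1.231×10^5 Hz
1.231×10^5 Hz × (1 kHz / 1000 Hz) = 123.1 kHz

123 kHz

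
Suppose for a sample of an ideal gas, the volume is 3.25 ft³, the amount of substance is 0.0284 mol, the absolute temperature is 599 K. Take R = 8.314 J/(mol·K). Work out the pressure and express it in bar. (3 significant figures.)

From the ideal-gas law: P = nRT/V.
V = 3.25 ft³ = 0.09203 m³; n = 0.0284 mol; T = 599 K; R = 8.314 J/(mol·K).
P = 1537 Pa
1537 Pa × (1 bar / 1.000×10^5 Pa) = 0.01537 bar

0.0154 bar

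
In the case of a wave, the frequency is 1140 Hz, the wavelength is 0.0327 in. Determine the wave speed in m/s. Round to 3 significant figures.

Directly: v = fλ.
f = 1140 Hz; λ = 0.0327 in = 8.306×10^-4 m.
v = 0.9469 m/s

0.947 m/s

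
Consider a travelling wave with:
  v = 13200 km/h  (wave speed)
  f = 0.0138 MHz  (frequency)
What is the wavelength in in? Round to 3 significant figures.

10.5 in

Rearranging v = f·λ for λ: λ = v/f.
v = 13200 km/h = 3667 m/s; f = 0.0138 MHz = 13800 Hz.
λ = 0.2657 m
0.2657 m × (1 in / 0.02540 m) = 10.46 in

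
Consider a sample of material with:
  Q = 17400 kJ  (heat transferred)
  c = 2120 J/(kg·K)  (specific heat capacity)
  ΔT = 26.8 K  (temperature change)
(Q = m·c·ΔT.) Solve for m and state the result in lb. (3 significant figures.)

Solving Q = m·c·ΔT for m: m = Q/(c·ΔT).
Q = 17400 kJ = 1.740×10^7 J; c = 2120 J/(kg·K); ΔT = 26.8 K.
m = 306.3 kg
306.3 kg × (1 lb / 0.4536 kg) = 675.2 lb

675 lb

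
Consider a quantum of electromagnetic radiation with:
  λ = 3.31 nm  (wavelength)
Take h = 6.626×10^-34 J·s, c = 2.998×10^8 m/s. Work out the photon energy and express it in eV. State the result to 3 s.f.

Directly: E = hc/λ.
λ = 3.31 nm = 3.310×10^-9 m; h = 6.626×10^-34 J·s; c = 2.998×10^8 m/s.
E = 6.001×10^-17 J
6.001×10^-17 J × (1 eV / 1.602×10^-19 J) = 374.6 eV

375 eV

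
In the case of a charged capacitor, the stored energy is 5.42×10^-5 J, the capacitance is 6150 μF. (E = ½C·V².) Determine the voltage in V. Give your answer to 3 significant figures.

Solving E = ½C·V² for V: V = √(2E/C).
E = 5.42×10^-5 J; C = 6150 μF = 0.006150 F.
V = 0.1328 V

0.133 V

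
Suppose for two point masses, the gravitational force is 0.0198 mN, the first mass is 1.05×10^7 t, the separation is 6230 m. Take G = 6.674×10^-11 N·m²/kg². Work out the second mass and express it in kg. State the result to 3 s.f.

From Newton's law of gravitation: m₂ = F·r²/(G·m₁).
F = 0.0198 mN = 1.980×10^-5 N; m₁ = 1.05×10^7 t = 1.050×10^10 kg; r = 6230 m; G = 6.674×10^-11 N·m²/kg².
m₂ = 1097 kg

1100 kg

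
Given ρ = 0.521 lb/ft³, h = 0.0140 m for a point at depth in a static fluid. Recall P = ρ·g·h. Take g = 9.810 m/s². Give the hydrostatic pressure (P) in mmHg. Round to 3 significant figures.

0.00860 mmHg

Directly: P = ρgh.
ρ = 0.521 lb/ft³ = 8.346 kg/m³; h = 0.0140 m; g = 9.810 m/s².
P = 1.146 Pa
1.146 Pa × (1 mmHg / 133.3 Pa) = 0.008597 mmHg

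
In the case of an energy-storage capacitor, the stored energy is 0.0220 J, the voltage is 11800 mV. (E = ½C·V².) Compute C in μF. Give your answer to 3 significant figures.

Rearranging E = ½C·V² for C: C = 2E/V².
E = 0.0220 J; V = 11800 mV = 11.80 V.
C = 3.160×10^-4 F
3.160×10^-4 F × (1 μF / 1.000×10^-6 F) = 316.0 μF

316 μF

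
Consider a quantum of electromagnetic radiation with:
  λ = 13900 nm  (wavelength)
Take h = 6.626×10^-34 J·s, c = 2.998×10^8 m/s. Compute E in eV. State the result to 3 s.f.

E is given directly by: E = hc/λ.
λ = 13900 nm = 1.390×10^-5 m; h = 6.626×10^-34 J·s; c = 2.998×10^8 m/s.
E = 1.429×10^-20 J
1.429×10^-20 J × (1 eV / 1.602×10^-19 J) = 0.08920 eV

0.0892 eV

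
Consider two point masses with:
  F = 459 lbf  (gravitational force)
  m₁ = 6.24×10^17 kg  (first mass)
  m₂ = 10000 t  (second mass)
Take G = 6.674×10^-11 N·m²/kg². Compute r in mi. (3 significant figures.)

Rearranging: r = √(G·m₁m₂/F).
F = 459 lbf = 2042 N; m₁ = 6.24×10^17 kg; m₂ = 10000 t = 1.000×10^7 kg; G = 6.674×10^-11 N·m²/kg².
r = 4.516×10^5 m
4.516×10^5 m × (1 mi / 1609 m) = 280.6 mi

281 mi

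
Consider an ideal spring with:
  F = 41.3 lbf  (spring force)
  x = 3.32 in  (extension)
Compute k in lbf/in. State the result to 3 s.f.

12.4 lbf/in

From Hooke's law: k = F/x.
F = 41.3 lbf = 183.7 N; x = 3.32 in = 0.08433 m.
k = 2179 N/m
2179 N/m × (1 lbf/in / 175.1 N/m) = 12.44 lbf/in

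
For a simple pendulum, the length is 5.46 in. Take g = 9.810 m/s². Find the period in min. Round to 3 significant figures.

0.0125 min

Directly: T = 2π√(L/g).
L = 5.46 in = 0.1387 m; g = 9.810 m/s².
T = 0.7471 s
0.7471 s × (1 min / 60.00 s) = 0.01245 min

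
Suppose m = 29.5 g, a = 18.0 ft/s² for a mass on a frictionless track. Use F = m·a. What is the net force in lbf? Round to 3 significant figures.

0.0364 lbf

From Newton's second law: F = m·a.
m = 29.5 g = 0.02950 kg; a = 18.0 ft/s² = 5.486 m/s².
F = 0.1618 N  (the unit combination reduces to kg·m/s² = N)
0.1618 N × (1 lbf / 4.448 N) = 0.03639 lbf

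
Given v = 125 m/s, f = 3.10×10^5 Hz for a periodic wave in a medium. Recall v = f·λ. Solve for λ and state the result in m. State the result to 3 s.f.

Solving v = f·λ for λ: λ = v/f.
v = 125 m/s; f = 3.10×10^5 Hz.
λ = 4.032×10^-4 m

4.03×10^-4 m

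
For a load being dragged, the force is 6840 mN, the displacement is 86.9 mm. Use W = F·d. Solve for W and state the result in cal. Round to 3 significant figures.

0.142 cal

W is given directly by: W = F·d.
F = 6840 mN = 6.840 N; d = 86.9 mm = 0.08690 m.
W = 0.5944 J  (the unit combination reduces to kg·m²/s² = J)
0.5944 J × (1 cal / 4.184 J) = 0.1421 cal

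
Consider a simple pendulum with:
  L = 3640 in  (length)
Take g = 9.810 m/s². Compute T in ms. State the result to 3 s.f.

Directly: T = 2π√(L/g).
L = 3640 in = 92.46 m; g = 9.810 m/s².
T = 19.29 s
19.29 s × (1 ms / 0.001000 s) = 19289 ms

19300 ms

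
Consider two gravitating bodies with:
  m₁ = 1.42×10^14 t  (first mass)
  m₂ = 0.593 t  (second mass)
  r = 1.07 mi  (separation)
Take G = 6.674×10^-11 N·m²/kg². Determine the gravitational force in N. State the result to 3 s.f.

1900 N

From Newton's law of gravitation: F = Gm₁m₂/r².
m₁ = 1.42×10^14 t = 1.420×10^17 kg; m₂ = 0.593 t = 593.0 kg; r = 1.07 mi = 1722 m; G = 6.674×10^-11 N·m²/kg².
F = 1895 N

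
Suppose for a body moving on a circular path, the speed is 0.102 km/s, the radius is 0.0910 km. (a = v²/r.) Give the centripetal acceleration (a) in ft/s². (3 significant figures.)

Directly: a = v²/r.
v = 0.102 km/s = 102.0 m/s; r = 0.0910 km = 91.00 m.
a = 114.3 m/s²
114.3 m/s² × (1 ft/s² / 0.3048 m/s²) = 375.1 ft/s²

375 ft/s²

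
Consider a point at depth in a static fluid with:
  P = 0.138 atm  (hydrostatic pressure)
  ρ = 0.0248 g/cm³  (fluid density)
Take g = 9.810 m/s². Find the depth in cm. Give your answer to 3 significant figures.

5750 cm

Solving P = ρ·g·h for h: h = P/(ρ·g).
P = 0.138 atm = 13983 Pa; ρ = 0.0248 g/cm³ = 24.80 kg/m³; g = 9.810 m/s².
h = 57.47 m
57.47 m × (1 cm / 0.01000 m) = 5747 cm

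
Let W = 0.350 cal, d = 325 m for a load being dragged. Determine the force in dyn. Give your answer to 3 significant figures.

451 dyn

Rearranging W = F·d for F: F = W/d.
W = 0.350 cal = 1.464 J; d = 325 m.
F = 0.004506 N  (the unit combination reduces to kg·m/s² = N)
0.004506 N × (1 dyn / 1.000×10^-5 N) = 450.6 dyn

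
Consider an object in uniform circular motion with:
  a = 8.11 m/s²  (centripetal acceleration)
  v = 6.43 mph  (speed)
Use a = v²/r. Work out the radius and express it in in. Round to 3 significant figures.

Rearranging: r = v²/a.
a = 8.11 m/s²; v = 6.43 mph = 2.874 m/s.
r = 1.019 m
1.019 m × (1 in / 0.02540 m) = 40.11 in

40.1 in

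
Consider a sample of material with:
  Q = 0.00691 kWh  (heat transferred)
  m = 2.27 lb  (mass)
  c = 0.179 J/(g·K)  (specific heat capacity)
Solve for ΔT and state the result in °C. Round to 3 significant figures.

Rearranging Q = m·c·ΔT for ΔT: ΔT = Q/(m·c).
Q = 0.00691 kWh = 24876 J; m = 2.27 lb = 1.030 kg; c = 0.179 J/(g·K) = 179.0 J/(kg·K).
ΔT = 135.0 K
Since 1 °C = 1 K, 135.0 °C.

135 °C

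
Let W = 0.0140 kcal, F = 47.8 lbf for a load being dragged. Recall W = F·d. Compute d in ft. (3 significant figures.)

Solving W = F·d for d: d = W/F.
W = 0.0140 kcal = 58.58 J; F = 47.8 lbf = 212.6 N.
d = 0.2755 m
0.2755 m × (1 ft / 0.3048 m) = 0.9038 ft

0.904 ft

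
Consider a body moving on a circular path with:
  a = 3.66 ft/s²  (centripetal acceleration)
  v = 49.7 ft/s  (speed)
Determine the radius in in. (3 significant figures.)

8100 in

Solving a = v²/r for r: r = v²/a.
a = 3.66 ft/s² = 1.116 m/s²; v = 49.7 ft/s = 15.15 m/s.
r = 205.7 m
205.7 m × (1 in / 0.02540 m) = 8099 in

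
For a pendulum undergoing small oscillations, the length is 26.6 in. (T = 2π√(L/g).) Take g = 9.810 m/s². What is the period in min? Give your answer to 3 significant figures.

T is given directly by: T = 2π√(L/g).
L = 26.6 in = 0.6756 m; g = 9.810 m/s².
T = 1.649 s
1.649 s × (1 min / 60.00 s) = 0.02748 min

0.0275 min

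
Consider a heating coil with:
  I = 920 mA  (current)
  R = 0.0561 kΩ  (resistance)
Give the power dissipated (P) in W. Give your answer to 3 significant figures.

47.5 W

Directly: P = I²R.
I = 920 mA = 0.9200 A; R = 0.0561 kΩ = 56.10 Ω.
P = 47.48 W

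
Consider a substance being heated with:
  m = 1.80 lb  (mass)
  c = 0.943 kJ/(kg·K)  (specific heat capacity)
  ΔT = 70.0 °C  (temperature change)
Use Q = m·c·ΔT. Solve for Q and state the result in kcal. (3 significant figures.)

12.9 kcal

Directly: Q = mcΔT.
m = 1.80 lb = 0.8165 kg; c = 0.943 kJ/(kg·K) = 943.0 J/(kg·K); ΔT = 70.0 °C = 70.00 K.
Q = 53895 J  (the unit combination reduces to kg·m²/s² = J)
53895 J × (1 kcal / 4184 J) = 12.88 kcal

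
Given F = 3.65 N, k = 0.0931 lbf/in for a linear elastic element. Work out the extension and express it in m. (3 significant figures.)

0.224 m

Rearranging: x = F/k.
F = 3.65 N; k = 0.0931 lbf/in = 16.30 N/m.
x = 0.2239 m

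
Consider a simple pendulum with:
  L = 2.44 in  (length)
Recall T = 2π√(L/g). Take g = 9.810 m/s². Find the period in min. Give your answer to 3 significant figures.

Directly: T = 2π√(L/g).
L = 2.44 in = 0.06198 m; g = 9.810 m/s².
T = 0.4994 s
0.4994 s × (1 min / 60.00 s) = 0.008323 min

0.00832 min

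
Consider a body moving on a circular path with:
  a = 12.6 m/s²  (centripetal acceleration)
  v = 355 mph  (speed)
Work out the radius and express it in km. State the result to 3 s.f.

Rearranging a = v²/r for r: r = v²/a.
a = 12.6 m/s²; v = 355 mph = 158.7 m/s.
r = 1999 m
1999 m × (1 km / 1000 m) = 1.999 km

2.00 km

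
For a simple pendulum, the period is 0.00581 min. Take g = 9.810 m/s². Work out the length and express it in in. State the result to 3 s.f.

Rearranging: L = g·(T/2π)².
T = 0.00581 min = 0.3486 s; g = 9.810 m/s².
L = 0.03020 m
0.03020 m × (1 in / 0.02540 m) = 1.189 in

1.19 in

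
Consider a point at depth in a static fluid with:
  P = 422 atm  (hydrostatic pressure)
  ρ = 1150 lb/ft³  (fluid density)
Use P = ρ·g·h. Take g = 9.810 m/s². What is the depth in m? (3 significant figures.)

237 m

Rearranging: h = P/(ρ·g).
P = 422 atm = 4.276×10^7 Pa; ρ = 1150 lb/ft³ = 18421 kg/m³; g = 9.810 m/s².
h = 236.6 m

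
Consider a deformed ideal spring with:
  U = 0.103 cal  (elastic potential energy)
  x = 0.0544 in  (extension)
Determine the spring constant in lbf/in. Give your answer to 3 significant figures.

Rearranging U = ½k·x² for k: k = 2U/x².
U = 0.103 cal = 0.4310 J; x = 0.0544 in = 0.001382 m.
k = 4.514×10^5 N/m
4.514×10^5 N/m × (1 lbf/in / 175.1 N/m) = 2578 lbf/in

2580 lbf/in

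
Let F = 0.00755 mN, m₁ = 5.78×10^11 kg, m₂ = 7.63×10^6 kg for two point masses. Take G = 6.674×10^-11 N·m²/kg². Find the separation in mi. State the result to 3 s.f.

From Newton's law of gravitation: r = √(G·m₁m₂/F).
F = 0.00755 mN = 7.550×10^-6 N; m₁ = 5.78×10^11 kg; m₂ = 7.63×10^6 kg; G = 6.674×10^-11 N·m²/kg².
r = 6.244×10^6 m
6.244×10^6 m × (1 mi / 1609 m) = 3880 mi

3880 mi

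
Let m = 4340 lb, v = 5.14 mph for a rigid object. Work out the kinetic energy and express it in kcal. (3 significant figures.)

1.24 kcal

KE is given directly by: KE = ½mv².
m = 4340 lb = 1969 kg; v = 5.14 mph = 2.298 m/s.
KE = 5197 J  (the unit combination reduces to kg·m²/s² = J)
5197 J × (1 kcal / 4184 J) = 1.242 kcal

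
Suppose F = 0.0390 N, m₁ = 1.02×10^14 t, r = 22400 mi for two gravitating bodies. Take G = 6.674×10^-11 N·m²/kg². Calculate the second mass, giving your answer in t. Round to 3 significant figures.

7450 t

Rearranging: m₂ = F·r²/(G·m₁).
F = 0.0390 N; m₁ = 1.02×10^14 t = 1.020×10^17 kg; r = 22400 mi = 3.605×10^7 m; G = 6.674×10^-11 N·m²/kg².
m₂ = 7.445×10^6 kg
7.445×10^6 kg × (1 t / 1000 kg) = 7445 t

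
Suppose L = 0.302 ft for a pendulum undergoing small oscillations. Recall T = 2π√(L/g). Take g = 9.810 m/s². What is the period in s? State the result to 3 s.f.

0.609 s

T is given directly by: T = 2π√(L/g).
L = 0.302 ft = 0.09205 m; g = 9.810 m/s².
T = 0.6086 s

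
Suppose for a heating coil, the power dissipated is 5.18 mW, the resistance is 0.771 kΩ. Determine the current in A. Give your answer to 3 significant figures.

0.00259 A

Rearranging: I = √(P/R).
P = 5.18 mW = 0.005180 W; R = 0.771 kΩ = 771.0 Ω.
I = 0.002592 A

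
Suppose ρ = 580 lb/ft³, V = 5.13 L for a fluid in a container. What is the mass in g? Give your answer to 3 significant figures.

Rearranging: m = ρV.
ρ = 580 lb/ft³ = 9291 kg/m³; V = 5.13 L = 0.005130 m³.
m = 47.66 kg
47.66 kg × (1 g / 0.001000 kg) = 47661 g

47700 g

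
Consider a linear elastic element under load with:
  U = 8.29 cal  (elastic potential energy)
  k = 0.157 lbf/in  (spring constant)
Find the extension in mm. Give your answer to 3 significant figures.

Rearranging U = ½k·x² for x: x = √(2U/k).
U = 8.29 cal = 34.69 J; k = 0.157 lbf/in = 27.49 N/m.
x = 1.588 m
1.588 m × (1 mm / 0.001000 m) = 1588 mm

1590 mm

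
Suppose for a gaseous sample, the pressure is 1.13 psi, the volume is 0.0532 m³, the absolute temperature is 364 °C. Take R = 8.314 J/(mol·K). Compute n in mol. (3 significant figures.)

0.0782 mol

From the ideal-gas law: n = PV/(RT).
P = 1.13 psi = 7791 Pa; V = 0.0532 m³; T = 364 °C = 637.1 K; R = 8.314 J/(mol·K).
n = 0.07825 mol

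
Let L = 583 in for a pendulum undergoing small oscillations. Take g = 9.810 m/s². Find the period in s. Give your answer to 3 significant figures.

T is given directly by: T = 2π√(L/g).
L = 583 in = 14.81 m; g = 9.810 m/s².
T = 7.720 s

7.72 s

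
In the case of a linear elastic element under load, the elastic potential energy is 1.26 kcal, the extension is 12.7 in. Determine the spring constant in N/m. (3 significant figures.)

Rearranging U = ½k·x² for k: k = 2U/x².
U = 1.26 kcal = 5272 J; x = 12.7 in = 0.3226 m.
k = 1.013×10^5 N/m

1.01×10^5 N/m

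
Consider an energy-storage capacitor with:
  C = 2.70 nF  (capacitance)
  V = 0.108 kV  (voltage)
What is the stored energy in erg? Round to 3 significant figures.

E is given directly by: E = ½CV².
C = 2.70 nF = 2.700×10^-9 F; V = 0.108 kV = 108.0 V.
E = 1.575×10^-5 J  (the unit combination reduces to kg·m²/s² = J)
1.575×10^-5 J × (1 erg / 1.000×10^-7 J) = 157.5 erg

157 erg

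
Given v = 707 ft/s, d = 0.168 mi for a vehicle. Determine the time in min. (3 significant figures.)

Solving v = d/t for t: t = d/v.
v = 707 ft/s = 215.5 m/s; d = 0.168 mi = 270.4 m.
t = 1.255 s
1.255 s × (1 min / 60.00 s) = 0.02091 min

0.0209 min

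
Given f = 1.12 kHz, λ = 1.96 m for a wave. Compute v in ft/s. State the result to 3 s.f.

v is given directly by: v = fλ.
f = 1.12 kHz = 1120 Hz; λ = 1.96 m.
v = 2195 m/s
2195 m/s × (1 ft/s / 0.3048 m/s) = 7202 ft/s

7200 ft/s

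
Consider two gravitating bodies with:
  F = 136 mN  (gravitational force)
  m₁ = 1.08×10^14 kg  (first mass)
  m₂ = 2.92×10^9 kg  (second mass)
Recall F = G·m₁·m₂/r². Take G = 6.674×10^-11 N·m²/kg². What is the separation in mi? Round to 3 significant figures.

7730 mi

From Newton's law of gravitation: r = √(G·m₁m₂/F).
F = 136 mN = 0.1360 N; m₁ = 1.08×10^14 kg; m₂ = 2.92×10^9 kg; G = 6.674×10^-11 N·m²/kg².
r = 1.244×10^7 m
1.244×10^7 m × (1 mi / 1609 m) = 7730 mi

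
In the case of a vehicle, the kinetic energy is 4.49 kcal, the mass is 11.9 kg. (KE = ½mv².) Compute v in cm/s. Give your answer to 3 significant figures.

Rearranging KE = ½mv² for v: v = √(2·KE/m).
KE = 4.49 kcal = 18786 J; m = 11.9 kg.
v = 56.19 m/s
56.19 m/s × (1 cm/s / 0.01000 m/s) = 5619 cm/s

5620 cm/s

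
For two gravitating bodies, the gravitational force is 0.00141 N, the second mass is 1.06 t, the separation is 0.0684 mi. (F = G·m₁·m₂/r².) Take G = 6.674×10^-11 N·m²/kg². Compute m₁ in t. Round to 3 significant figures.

2.42×10^5 t

From Newton's law of gravitation: m₁ = F·r²/(G·m₂).
F = 0.00141 N; m₂ = 1.06 t = 1060 kg; r = 0.0684 mi = 110.1 m; G = 6.674×10^-11 N·m²/kg².
m₁ = 2.415×10^8 kg
2.415×10^8 kg × (1 t / 1000 kg) = 2.415×10^5 t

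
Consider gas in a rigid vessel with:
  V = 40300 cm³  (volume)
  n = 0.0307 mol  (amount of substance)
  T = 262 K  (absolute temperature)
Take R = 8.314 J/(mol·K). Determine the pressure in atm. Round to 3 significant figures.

From the ideal-gas law: P = nRT/V.
V = 40300 cm³ = 0.04030 m³; n = 0.0307 mol; T = 262 K; R = 8.314 J/(mol·K).
P = 1659 Pa
1659 Pa × (1 atm / 1.013×10^5 Pa) = 0.01638 atm

0.0164 atm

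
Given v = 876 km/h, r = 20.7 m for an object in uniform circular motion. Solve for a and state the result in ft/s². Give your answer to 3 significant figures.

9380 ft/s²

Directly: a = v²/r.
v = 876 km/h = 243.3 m/s; r = 20.7 m.
a = 2860 m/s²
2860 m/s² × (1 ft/s² / 0.3048 m/s²) = 9385 ft/s²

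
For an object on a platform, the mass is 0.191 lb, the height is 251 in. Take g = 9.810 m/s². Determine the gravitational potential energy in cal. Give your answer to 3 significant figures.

1.30 cal

PE is given directly by: PE = mgh.
m = 0.191 lb = 0.08664 kg; h = 251 in = 6.375 m; g = 9.810 m/s².
PE = 5.418 J
5.418 J × (1 cal / 4.184 J) = 1.295 cal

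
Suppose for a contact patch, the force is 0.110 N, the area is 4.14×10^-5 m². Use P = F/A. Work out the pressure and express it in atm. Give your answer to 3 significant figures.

0.0262 atm

P is given directly by: P = F/A.
F = 0.110 N; A = 4.14×10^-5 m².
P = 2657 Pa  (the unit combination reduces to kg/(m·s²) = Pa)
2657 Pa × (1 atm / 1.013×10^5 Pa) = 0.02622 atm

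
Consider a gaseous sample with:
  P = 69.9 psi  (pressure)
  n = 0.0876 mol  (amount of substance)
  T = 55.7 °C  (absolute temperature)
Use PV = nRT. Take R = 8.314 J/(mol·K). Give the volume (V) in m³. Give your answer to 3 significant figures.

4.97×10^-4 m³

Rearranging PV = nRT for V: V = nRT/P.
P = 69.9 psi = 4.819×10^5 Pa; n = 0.0876 mol; T = 55.7 °C = 328.8 K; R = 8.314 J/(mol·K).
V = 4.970×10^-4 m³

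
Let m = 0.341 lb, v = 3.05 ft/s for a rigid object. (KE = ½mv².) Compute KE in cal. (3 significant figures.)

Directly: KE = ½mv².
m = 0.341 lb = 0.1547 kg; v = 3.05 ft/s = 0.9296 m/s.
KE = 0.06684 J
0.06684 J × (1 cal / 4.184 J) = 0.01597 cal

0.0160 cal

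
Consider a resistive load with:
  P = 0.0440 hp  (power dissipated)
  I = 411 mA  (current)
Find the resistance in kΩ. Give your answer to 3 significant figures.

Solving P = I²R for R: R = P/I².
P = 0.0440 hp = 32.81 W; I = 411 mA = 0.4110 A.
R = 194.2 Ω
194.2 Ω × (1 kΩ / 1000 Ω) = 0.1942 kΩ

0.194 kΩ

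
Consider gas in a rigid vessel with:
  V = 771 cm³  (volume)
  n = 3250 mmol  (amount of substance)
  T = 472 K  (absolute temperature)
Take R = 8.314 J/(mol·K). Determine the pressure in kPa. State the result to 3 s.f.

16500 kPa

P is given directly by: P = nRT/V.
V = 771 cm³ = 7.710×10^-4 m³; n = 3250 mmol = 3.250 mol; T = 472 K; R = 8.314 J/(mol·K).
P = 1.654×10^7 Pa  (the unit combination reduces to kg/(m·s²) = Pa)
1.654×10^7 Pa × (1 kPa / 1000 Pa) = 16542 kPa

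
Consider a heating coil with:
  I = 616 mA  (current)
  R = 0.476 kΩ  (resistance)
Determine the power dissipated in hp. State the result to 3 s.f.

Directly: P = I²R.
I = 616 mA = 0.6160 A; R = 0.476 kΩ = 476.0 Ω.
P = 180.6 W
180.6 W × (1 hp / 745.7 W) = 0.2422 hp

0.242 hp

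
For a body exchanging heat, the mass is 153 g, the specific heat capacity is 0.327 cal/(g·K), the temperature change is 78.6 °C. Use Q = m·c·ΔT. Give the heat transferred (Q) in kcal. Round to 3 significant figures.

Directly: Q = mcΔT.
m = 153 g = 0.1530 kg; c = 0.327 cal/(g·K) = 1368 J/(kg·K); ΔT = 78.6 °C = 78.60 K.
Q = 16453 J  (the unit combination reduces to kg·m²/s² = J)
16453 J × (1 kcal / 4184 J) = 3.932 kcal

3.93 kcal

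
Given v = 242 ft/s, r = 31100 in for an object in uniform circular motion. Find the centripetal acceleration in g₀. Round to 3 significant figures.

Directly: a = v²/r.
v = 242 ft/s = 73.76 m/s; r = 31100 in = 789.9 m.
a = 6.888 m/s²
6.888 m/s² × (1 g₀ / 9.807 m/s²) = 0.7023 g₀

0.702 g₀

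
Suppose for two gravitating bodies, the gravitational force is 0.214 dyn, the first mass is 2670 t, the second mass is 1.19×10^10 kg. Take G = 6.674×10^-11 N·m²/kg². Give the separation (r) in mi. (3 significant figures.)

Rearranging: r = √(G·m₁m₂/F).
F = 0.214 dyn = 2.140×10^-6 N; m₁ = 2670 t = 2.670×10^6 kg; m₂ = 1.19×10^10 kg; G = 6.674×10^-11 N·m²/kg².
r = 9.954×10^5 m
9.954×10^5 m × (1 mi / 1609 m) = 618.5 mi

619 mi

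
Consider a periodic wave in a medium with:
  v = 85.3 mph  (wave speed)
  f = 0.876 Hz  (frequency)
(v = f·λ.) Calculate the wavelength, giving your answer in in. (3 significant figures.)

1710 in

Rearranging: λ = v/f.
v = 85.3 mph = 38.13 m/s; f = 0.876 Hz.
λ = 43.53 m
43.53 m × (1 in / 0.02540 m) = 1714 in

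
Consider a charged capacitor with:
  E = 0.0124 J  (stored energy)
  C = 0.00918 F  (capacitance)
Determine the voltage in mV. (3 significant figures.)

Rearranging: V = √(2E/C).
E = 0.0124 J; C = 0.00918 F.
V = 1.644 V  (the unit combination reduces to kg·m²/(A·s³) = V)
1.644 V × (1 mV / 0.001000 V) = 1644 mV

1640 mV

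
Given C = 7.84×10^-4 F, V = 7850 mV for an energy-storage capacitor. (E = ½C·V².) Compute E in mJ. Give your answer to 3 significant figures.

E is given directly by: E = ½CV².
C = 7.84×10^-4 F; V = 7850 mV = 7.850 V.
E = 0.02416 J
0.02416 J × (1 mJ / 0.001000 J) = 24.16 mJ

24.2 mJ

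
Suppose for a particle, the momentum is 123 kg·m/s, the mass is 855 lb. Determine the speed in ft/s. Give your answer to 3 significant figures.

1.04 ft/s

Rearranging: v = p/m.
p = 123 kg·m/s; m = 855 lb = 387.8 kg.
v = 0.3172 m/s
0.3172 m/s × (1 ft/s / 0.3048 m/s) = 1.041 ft/s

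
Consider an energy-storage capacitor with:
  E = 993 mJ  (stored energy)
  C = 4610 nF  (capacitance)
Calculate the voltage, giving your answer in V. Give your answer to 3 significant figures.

Rearranging: V = √(2E/C).
E = 993 mJ = 0.9930 J; C = 4610 nF = 4.610×10^-6 F.
V = 656.4 V

656 V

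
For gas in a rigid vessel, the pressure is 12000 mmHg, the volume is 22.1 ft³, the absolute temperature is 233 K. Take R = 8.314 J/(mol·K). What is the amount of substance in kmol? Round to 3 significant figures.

0.517 kmol

Rearranging PV = nRT for n: n = PV/(RT).
P = 12000 mmHg = 1.600×10^6 Pa; V = 22.1 ft³ = 0.6258 m³; T = 233 K; R = 8.314 J/(mol·K).
n = 516.8 mol
516.8 mol × (1 kmol / 1000 mol) = 0.5168 kmol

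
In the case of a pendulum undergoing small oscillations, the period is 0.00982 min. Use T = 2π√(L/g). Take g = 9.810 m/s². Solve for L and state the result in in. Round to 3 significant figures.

Solving T = 2π√(L/g) for L: L = g·(T/2π)².
T = 0.00982 min = 0.5892 s; g = 9.810 m/s².
L = 0.08627 m
0.08627 m × (1 in / 0.02540 m) = 3.396 in

3.40 in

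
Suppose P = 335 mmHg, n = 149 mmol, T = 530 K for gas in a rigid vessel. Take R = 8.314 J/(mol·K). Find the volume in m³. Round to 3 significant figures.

From the ideal-gas law: V = nRT/P.
P = 335 mmHg = 44663 Pa; n = 149 mmol = 0.1490 mol; T = 530 K; R = 8.314 J/(mol·K).
V = 0.01470 m³

0.0147 m³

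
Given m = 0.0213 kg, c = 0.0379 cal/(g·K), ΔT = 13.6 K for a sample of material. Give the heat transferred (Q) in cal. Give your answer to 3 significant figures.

11.0 cal

Q is given directly by: Q = mcΔT.
m = 0.0213 kg; c = 0.0379 cal/(g·K) = 158.6 J/(kg·K); ΔT = 13.6 K.
Q = 45.94 J
45.94 J × (1 cal / 4.184 J) = 10.98 cal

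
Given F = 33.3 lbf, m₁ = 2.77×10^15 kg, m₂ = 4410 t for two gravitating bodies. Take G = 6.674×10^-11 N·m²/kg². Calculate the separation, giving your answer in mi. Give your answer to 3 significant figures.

46.1 mi

Rearranging F = G·m₁·m₂/r² for r: r = √(G·m₁m₂/F).
F = 33.3 lbf = 148.1 N; m₁ = 2.77×10^15 kg; m₂ = 4410 t = 4.410×10^6 kg; G = 6.674×10^-11 N·m²/kg².
r = 74189 m
74189 m × (1 mi / 1609 m) = 46.10 mi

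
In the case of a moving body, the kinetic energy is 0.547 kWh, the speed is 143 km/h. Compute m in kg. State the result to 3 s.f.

Solving KE = ½mv² for m: m = 2·KE/v².
KE = 0.547 kWh = 1.969×10^6 J; v = 143 km/h = 39.72 m/s.
m = 2496 kg

2500 kg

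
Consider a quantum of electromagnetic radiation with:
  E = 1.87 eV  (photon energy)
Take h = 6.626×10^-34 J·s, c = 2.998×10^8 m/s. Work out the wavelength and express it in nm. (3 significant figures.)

Rearranging: λ = hc/E.
E = 1.87 eV = 2.996×10^-19 J; h = 6.626×10^-34 J·s; c = 2.998×10^8 m/s.
λ = 6.630×10^-7 m
6.630×10^-7 m × (1 nm / 1.000×10^-9 m) = 663.0 nm

663 nm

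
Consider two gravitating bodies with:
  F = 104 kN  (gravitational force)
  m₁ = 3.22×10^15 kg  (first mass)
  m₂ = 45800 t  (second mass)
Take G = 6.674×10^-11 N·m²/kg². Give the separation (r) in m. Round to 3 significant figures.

From Newton's law of gravitation: r = √(G·m₁m₂/F).
F = 104 kN = 1.040×10^5 N; m₁ = 3.22×10^15 kg; m₂ = 45800 t = 4.580×10^7 kg; G = 6.674×10^-11 N·m²/kg².
r = 9728 m

9730 m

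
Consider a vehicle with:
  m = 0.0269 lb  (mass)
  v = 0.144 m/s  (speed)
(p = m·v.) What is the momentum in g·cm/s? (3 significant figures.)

176 g·cm/s

p is given directly by: p = mv.
m = 0.0269 lb = 0.01220 kg; v = 0.144 m/s.
p = 0.001757 kg·m/s
0.001757 kg·m/s × (1 g·cm/s / 1.000×10^-5 kg·m/s) = 175.7 g·cm/s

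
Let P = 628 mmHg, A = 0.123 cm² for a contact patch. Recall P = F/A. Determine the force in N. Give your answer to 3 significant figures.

Rearranging P = F/A for F: F = P·A.
P = 628 mmHg = 83726 Pa; A = 0.123 cm² = 1.230×10^-5 m².
F = 1.030 N

1.03 N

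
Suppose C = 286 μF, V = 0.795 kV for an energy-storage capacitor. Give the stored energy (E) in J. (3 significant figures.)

90.4 J

Directly: E = ½CV².
C = 286 μF = 2.860×10^-4 F; V = 0.795 kV = 795.0 V.
E = 90.38 J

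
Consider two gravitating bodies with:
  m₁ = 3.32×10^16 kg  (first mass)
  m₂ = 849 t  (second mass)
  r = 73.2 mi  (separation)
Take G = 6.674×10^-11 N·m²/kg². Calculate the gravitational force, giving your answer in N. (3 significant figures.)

136 N

From Newton's law of gravitation: F = Gm₁m₂/r².
m₁ = 3.32×10^16 kg; m₂ = 849 t = 8.490×10^5 kg; r = 73.2 mi = 1.178×10^5 m; G = 6.674×10^-11 N·m²/kg².
F = 135.6 N  (the unit combination reduces to kg·m/s² = N)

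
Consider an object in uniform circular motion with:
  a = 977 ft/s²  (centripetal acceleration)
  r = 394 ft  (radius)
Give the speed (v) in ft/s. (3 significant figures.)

Rearranging a = v²/r for v: v = √(a·r).
a = 977 ft/s² = 297.8 m/s²; r = 394 ft = 120.1 m.
v = 189.1 m/s
189.1 m/s × (1 ft/s / 0.3048 m/s) = 620.4 ft/s

620 ft/s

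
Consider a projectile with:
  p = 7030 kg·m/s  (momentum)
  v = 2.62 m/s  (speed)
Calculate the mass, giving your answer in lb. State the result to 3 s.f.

5920 lb

Rearranging p = m·v for m: m = p/v.
p = 7030 kg·m/s; v = 2.62 m/s.
m = 2683 kg
2683 kg × (1 lb / 0.4536 kg) = 5915 lb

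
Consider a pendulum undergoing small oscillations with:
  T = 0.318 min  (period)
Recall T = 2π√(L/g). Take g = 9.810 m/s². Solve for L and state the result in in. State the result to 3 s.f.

Rearranging: L = g·(T/2π)².
T = 0.318 min = 19.08 s; g = 9.810 m/s².
L = 90.46 m
90.46 m × (1 in / 0.02540 m) = 3561 in

3560 in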